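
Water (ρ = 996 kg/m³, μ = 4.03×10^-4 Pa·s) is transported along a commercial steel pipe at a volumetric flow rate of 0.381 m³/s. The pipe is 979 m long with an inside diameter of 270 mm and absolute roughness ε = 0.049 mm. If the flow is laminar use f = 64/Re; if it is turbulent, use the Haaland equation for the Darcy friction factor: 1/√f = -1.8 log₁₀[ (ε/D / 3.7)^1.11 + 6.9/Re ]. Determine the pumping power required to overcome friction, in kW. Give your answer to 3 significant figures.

Cross-sectional area A = πD²/4 = π(0.27)²/4 = 0.05726 m²; mean velocity V = Q/A = 0.381/0.05726 = 6.654 m/s.
Reynolds number Re = ρVD/μ = 996 · 6.654 · 0.27 / 0.000403 = 4.44e+06.
Re > 4000 → turbulent. Relative roughness ε/D = 4.9e-05/0.27 = 0.000181. Haaland: 1/√f = -1.8 log₁₀[(0.000181/3.7)^1.11 + 6.9/4.44e+06] = -1.8 log₁₀[1.65e-05 + 1.55e-06] = 8.54, so f = 0.01371.
Darcy-Weisbach: ΔP = f(L/D)(ρV²/2) = 0.01371·(979/0.27)·(996·6.654²/2) = 0.01371·3626·2.205e+04 = 1.096e+06 Pa.
Pumping power P = QΔP = 0.381·1.096e+06 = 417700 W = 418 kW.

P ≈ 418 kW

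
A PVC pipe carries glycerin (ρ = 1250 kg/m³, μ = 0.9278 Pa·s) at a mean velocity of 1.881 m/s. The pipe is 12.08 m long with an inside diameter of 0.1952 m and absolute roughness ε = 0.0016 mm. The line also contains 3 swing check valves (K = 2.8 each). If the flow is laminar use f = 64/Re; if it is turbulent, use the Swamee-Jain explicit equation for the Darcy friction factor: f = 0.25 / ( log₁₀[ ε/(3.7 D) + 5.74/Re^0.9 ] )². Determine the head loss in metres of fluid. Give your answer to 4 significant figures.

h_f ≈ 2.959 m

Reynolds number Re = ρVD/μ = 1250 · 1.881 · 0.1952 / 0.928 = 494.7.
Re < 2300 → laminar flow, so f = 64/Re = 64/494.7 = 0.1294 (the turbulent correlation is not needed).
Total minor-loss coefficient ΣK = 3·2.8 = 8.4.
ΔP = [f·L/D + ΣK]·(ρV²/2) = [0.1294·12.08/0.1952 + 8.4]·(1250·1.881²/2) = [8.007 + 8.4]·2211 = 3.628e+04 Pa.
Head loss h_f = ΔP/(ρg) = 3.628e+04/(1250·9.81) = 2.959 m.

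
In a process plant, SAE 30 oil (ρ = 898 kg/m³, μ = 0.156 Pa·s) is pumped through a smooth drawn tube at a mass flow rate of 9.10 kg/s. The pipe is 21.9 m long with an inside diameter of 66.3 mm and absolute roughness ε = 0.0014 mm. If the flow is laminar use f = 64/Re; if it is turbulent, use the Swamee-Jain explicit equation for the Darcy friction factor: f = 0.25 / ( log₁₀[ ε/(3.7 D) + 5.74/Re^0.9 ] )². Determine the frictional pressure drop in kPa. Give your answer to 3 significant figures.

A = πD²/4 = π(0.0663)²/4 = 0.003452 m²; mean velocity V = ṁ/(ρA) = 9.1/(898 · 0.003452) = 2.935 m/s.
Reynolds number Re = ρVD/μ = 898 · 2.935 · 0.0663 / 0.156 = 1120.
Re < 2300 → laminar flow, so f = 64/Re = 64/1120 = 0.05713 (the turbulent correlation is not needed).
Darcy-Weisbach: ΔP = f(L/D)(ρV²/2) = 0.05713·(21.9/0.0663)·(898·2.935²/2) = 0.05713·330.3·3868 = 7.3e+04 Pa.
ΔP = 7.3e+04 Pa = 73.0 kPa.

ΔP ≈ 73.0 kPa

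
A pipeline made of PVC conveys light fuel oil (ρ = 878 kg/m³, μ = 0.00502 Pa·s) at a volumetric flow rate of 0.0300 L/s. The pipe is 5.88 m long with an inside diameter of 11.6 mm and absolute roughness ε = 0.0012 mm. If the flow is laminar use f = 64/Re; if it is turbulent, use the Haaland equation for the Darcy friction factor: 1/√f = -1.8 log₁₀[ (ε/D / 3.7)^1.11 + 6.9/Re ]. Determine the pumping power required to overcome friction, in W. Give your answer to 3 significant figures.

P ≈ 0.0598 W

Q = 0.0300 L/s = 0.0300/1000 = 3e-05 m³/s.
Cross-sectional area A = πD²/4 = π(0.0116)²/4 = 0.0001057 m²; mean velocity V = Q/A = 3e-05/0.0001057 = 0.2839 m/s.
Reynolds number Re = ρVD/μ = 878 · 0.2839 · 0.0116 / 0.00502 = 575.9.
Re < 2300 → laminar flow, so f = 64/Re = 64/575.9 = 0.1111 (the turbulent correlation is not needed).
Darcy-Weisbach: ΔP = f(L/D)(ρV²/2) = 0.1111·(5.88/0.0116)·(878·0.2839²/2) = 0.1111·506.9·35.37 = 1993 Pa.
Pumping power P = QΔP = 3e-05·1993 = 0.05978 W = 0.0598 W.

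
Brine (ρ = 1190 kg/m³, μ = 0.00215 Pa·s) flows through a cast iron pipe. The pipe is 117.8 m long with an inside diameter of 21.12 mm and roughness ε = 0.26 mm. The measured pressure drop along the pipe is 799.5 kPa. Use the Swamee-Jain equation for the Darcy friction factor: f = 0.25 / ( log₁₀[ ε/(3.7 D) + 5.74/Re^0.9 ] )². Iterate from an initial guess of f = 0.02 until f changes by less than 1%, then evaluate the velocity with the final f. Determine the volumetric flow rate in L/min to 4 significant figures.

Rearranging Darcy-Weisbach: V = √(2·ΔP·D/(f·L·ρ)). With ε/D = 0.00026/0.02112 = 0.0123, iterate starting from f = 0.02:
  f = 0.02 → V = √(2·7.995e+05·0.02112/(0.02·117.8·1190)) = 3.471 m/s; Re = ρVD/μ = 4.057e+04; f → 0.04242
  f = 0.04242 → V = 2.383 m/s; Re = 2.786e+04; f → 0.04308
  f = 0.04308 → V = 2.365 m/s; Re = 2.764e+04; f → 0.0431
Converged (Δf/f < 1%). With the final f = 0.0431: V = √(2·7.995e+05·0.02112/(0.0431·117.8·1190)) = 2.364 m/s.
Q = V·A = 2.364·(π/4·0.02112²) = 0.0008283 m³/s = 49.70 L/min.

Q ≈ 49.70 L/min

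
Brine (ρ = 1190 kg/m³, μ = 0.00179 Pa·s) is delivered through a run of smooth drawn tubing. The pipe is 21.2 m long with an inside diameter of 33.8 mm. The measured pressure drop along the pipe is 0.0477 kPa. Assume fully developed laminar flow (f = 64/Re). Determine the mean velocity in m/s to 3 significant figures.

V ≈ 0.0449 m/s

For laminar flow, f = 64/Re with Re = ρVD/μ, so Darcy-Weisbach reduces to ΔP = 32μLV/D². Solving for V: V = ΔP·D²/(32μL) = 47.7·(0.0338)²/(32·0.00179·21.2) = 0.04488 m/s.
Check: Re = ρVD/μ = 1190·0.04488·0.0338/0.00179 = 1008 < 2300, so the laminar assumption holds.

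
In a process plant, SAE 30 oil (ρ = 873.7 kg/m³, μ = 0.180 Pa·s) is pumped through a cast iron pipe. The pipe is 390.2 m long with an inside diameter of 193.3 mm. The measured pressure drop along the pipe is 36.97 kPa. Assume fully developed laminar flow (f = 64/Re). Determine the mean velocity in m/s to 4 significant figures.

V ≈ 0.6146 m/s

For laminar flow, f = 64/Re with Re = ρVD/μ, so Darcy-Weisbach reduces to ΔP = 32μLV/D². Solving for V: V = ΔP·D²/(32μL) = 3.697e+04·(0.1933)²/(32·0.18·390.2) = 0.6146 m/s.
Check: Re = ρVD/μ = 873.7·0.6146·0.1933/0.18 = 576.7 < 2300, so the laminar assumption holds.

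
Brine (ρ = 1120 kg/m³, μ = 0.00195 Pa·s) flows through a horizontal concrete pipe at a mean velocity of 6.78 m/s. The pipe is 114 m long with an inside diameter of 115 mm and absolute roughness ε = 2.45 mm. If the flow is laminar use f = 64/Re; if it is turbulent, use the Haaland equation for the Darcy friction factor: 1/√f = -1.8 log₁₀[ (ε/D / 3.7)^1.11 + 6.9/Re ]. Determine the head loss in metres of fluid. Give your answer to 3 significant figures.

Reynolds number Re = ρVD/μ = 1120 · 6.78 · 0.115 / 0.00195 = 4.478e+05.
Re > 4000 → turbulent. Relative roughness ε/D = 0.00245/0.115 = 0.0213. Haaland: 1/√f = -1.8 log₁₀[(0.0213/3.7)^1.11 + 6.9/4.478e+05] = -1.8 log₁₀[0.00327 + 1.54e-05] = 4.471, so f = 0.05002.
Darcy-Weisbach: ΔP = f(L/D)(ρV²/2) = 0.05002·(114/0.115)·(1120·6.78²/2) = 0.05002·991.3·2.574e+04 = 1.276e+06 Pa.
Head loss h_f = ΔP/(ρg) = 1.276e+06/(1120·9.81) = 116 m.

h_f ≈ 116 m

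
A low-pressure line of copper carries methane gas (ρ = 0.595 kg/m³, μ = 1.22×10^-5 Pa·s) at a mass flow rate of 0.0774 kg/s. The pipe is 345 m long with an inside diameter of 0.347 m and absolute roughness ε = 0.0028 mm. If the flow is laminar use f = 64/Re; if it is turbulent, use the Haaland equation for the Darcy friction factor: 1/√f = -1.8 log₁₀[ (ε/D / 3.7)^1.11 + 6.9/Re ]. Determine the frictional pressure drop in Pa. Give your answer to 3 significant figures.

ΔP ≈ 13.9 Pa

A = πD²/4 = π(0.347)²/4 = 0.09457 m²; mean velocity V = ṁ/(ρA) = 0.0774/(0.595 · 0.09457) = 1.376 m/s.
Reynolds number Re = ρVD/μ = 0.595 · 1.376 · 0.347 / 1.22e-05 = 2.328e+04.
Re > 4000 → turbulent. Relative roughness ε/D = 2.8e-06/0.347 = 8.07e-06. Haaland: 1/√f = -1.8 log₁₀[(8.07e-06/3.7)^1.11 + 6.9/2.328e+04] = -1.8 log₁₀[5.2e-07 + 0.000296] = 6.349, so f = 0.02481.
Darcy-Weisbach: ΔP = f(L/D)(ρV²/2) = 0.02481·(345/0.347)·(0.595·1.376²/2) = 0.02481·994.2·0.5629 = 13.88 Pa.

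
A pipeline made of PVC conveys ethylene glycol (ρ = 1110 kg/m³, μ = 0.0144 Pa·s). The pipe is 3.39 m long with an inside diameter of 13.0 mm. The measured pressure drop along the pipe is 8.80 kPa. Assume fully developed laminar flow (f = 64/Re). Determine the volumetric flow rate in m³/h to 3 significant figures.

Q ≈ 0.455 m³/h

For laminar flow, f = 64/Re with Re = ρVD/μ, so Darcy-Weisbach reduces to ΔP = 32μLV/D². Solving for V: V = ΔP·D²/(32μL) = 8800·(0.013)²/(32·0.0144·3.39) = 0.952 m/s.
Check: Re = ρVD/μ = 1110·0.952·0.013/0.0144 = 954 < 2300, so the laminar assumption holds.
Q = V·A = 0.952·(π/4·0.013²) = 0.0001264 m³/s = 0.455 m³/h.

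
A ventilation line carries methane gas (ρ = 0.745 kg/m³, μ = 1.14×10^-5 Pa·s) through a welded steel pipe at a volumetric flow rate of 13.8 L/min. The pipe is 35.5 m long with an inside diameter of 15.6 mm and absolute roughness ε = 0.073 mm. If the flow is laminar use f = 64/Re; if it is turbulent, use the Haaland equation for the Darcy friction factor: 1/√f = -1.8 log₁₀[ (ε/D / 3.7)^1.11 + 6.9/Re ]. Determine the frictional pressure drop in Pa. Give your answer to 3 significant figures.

ΔP ≈ 64.0 Pa

Q = 13.8 L/min = 13.8/60000 = 0.00023 m³/s.
Cross-sectional area A = πD²/4 = π(0.0156)²/4 = 0.0001911 m²; mean velocity V = Q/A = 0.00023/0.0001911 = 1.203 m/s.
Reynolds number Re = ρVD/μ = 0.745 · 1.203 · 0.0156 / 1.14e-05 = 1227.
Re < 2300 → laminar flow, so f = 64/Re = 64/1227 = 0.05217 (the turbulent correlation is not needed).
Darcy-Weisbach: ΔP = f(L/D)(ρV²/2) = 0.05217·(35.5/0.0156)·(0.745·1.203²/2) = 0.05217·2276·0.5394 = 64.04 Pa.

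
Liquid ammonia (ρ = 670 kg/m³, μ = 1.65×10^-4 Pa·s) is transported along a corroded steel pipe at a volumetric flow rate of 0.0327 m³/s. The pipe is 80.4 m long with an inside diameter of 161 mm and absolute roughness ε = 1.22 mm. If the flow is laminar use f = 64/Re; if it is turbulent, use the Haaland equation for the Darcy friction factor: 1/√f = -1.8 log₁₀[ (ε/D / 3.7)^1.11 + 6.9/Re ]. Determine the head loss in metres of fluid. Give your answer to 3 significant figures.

Cross-sectional area A = πD²/4 = π(0.161)²/4 = 0.02036 m²; mean velocity V = Q/A = 0.0327/0.02036 = 1.606 m/s.
Reynolds number Re = ρVD/μ = 670 · 1.606 · 0.161 / 0.000165 = 1.05e+06.
Re > 4000 → turbulent. Relative roughness ε/D = 0.00122/0.161 = 0.00758. Haaland: 1/√f = -1.8 log₁₀[(0.00758/3.7)^1.11 + 6.9/1.05e+06] = -1.8 log₁₀[0.00104 + 6.57e-06] = 5.367, so f = 0.03472.
Darcy-Weisbach: ΔP = f(L/D)(ρV²/2) = 0.03472·(80.4/0.161)·(670·1.606²/2) = 0.03472·499.4·864.3 = 1.498e+04 Pa.
Head loss h_f = ΔP/(ρg) = 1.498e+04/(670·9.81) = 2.28 m.

h_f ≈ 2.28 m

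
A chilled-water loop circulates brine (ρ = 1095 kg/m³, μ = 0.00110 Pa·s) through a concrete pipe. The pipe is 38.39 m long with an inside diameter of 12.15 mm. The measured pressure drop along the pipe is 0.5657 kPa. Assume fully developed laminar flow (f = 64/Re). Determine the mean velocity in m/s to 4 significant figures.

V ≈ 0.06180 m/s

For laminar flow, f = 64/Re with Re = ρVD/μ, so Darcy-Weisbach reduces to ΔP = 32μLV/D². Solving for V: V = ΔP·D²/(32μL) = 565.7·(0.01215)²/(32·0.0011·38.39) = 0.0618 m/s.
Check: Re = ρVD/μ = 1095·0.0618·0.01215/0.0011 = 747.4 < 2300, so the laminar assumption holds.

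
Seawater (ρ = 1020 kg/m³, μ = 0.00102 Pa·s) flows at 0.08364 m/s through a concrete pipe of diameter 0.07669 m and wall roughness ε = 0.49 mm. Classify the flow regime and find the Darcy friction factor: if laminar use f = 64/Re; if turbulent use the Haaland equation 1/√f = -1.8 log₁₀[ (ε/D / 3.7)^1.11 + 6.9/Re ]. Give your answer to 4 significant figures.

Re = ρVD/μ = 1020·0.08364·0.07669/0.00102 = 6414.
Re > 4000 → turbulent. ε/D = 0.00049/0.07669 = 0.00639; Haaland: 1/√f = -1.8 log₁₀[0.000858 + 0.00108] = 4.885, so f = 0.04191.

f ≈ 0.04191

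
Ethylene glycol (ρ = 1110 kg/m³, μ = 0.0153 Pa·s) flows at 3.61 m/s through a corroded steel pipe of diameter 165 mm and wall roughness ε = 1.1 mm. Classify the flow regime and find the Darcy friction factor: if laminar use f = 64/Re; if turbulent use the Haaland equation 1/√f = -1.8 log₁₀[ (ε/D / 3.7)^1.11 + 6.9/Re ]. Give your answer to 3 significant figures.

f ≈ 0.0349

Re = ρVD/μ = 1110·3.61·0.165/0.0153 = 4.321e+04.
Re > 4000 → turbulent. ε/D = 0.0011/0.165 = 0.00667; Haaland: 1/√f = -1.8 log₁₀[0.000899 + 0.00016] = 5.355, so f = 0.03487.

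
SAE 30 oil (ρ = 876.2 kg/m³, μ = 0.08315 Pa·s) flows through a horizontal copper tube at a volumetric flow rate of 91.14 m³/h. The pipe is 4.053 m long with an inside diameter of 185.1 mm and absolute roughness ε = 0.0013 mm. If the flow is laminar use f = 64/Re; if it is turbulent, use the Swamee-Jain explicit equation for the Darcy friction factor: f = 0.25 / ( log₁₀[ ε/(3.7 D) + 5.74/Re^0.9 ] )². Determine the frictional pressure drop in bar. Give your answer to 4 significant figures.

ΔP ≈ 0.002961 bar

Q = 91.14 m³/h = 91.14/3600 = 0.02532 m³/s.
Cross-sectional area A = πD²/4 = π(0.1851)²/4 = 0.02691 m²; mean velocity V = Q/A = 0.02532/0.02691 = 0.9408 m/s.
Reynolds number Re = ρVD/μ = 876.2 · 0.9408 · 0.1851 / 0.0832 = 1835.
Re < 2300 → laminar flow, so f = 64/Re = 64/1835 = 0.03488 (the turbulent correlation is not needed).
Darcy-Weisbach: ΔP = f(L/D)(ρV²/2) = 0.03488·(4.053/0.1851)·(876.2·0.9408²/2) = 0.03488·21.9·387.8 = 296.1 Pa.
ΔP = 296.1 Pa = 0.002961 bar.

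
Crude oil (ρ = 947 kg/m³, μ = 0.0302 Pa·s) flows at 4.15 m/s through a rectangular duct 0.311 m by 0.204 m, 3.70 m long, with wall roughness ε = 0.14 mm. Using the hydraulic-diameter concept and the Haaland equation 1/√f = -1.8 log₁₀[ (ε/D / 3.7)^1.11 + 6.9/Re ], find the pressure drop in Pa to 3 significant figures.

Hydraulic diameter D_h = 4A/P = 4·(0.311·0.204)/(2·(0.311+0.204)) = 0.2538/1.03 = 0.2464 m.
Re = ρVD_h/μ = 947·4.15·0.2464/0.0302 = 3.206e+04.
ε/D_h = 0.00014/0.2464 = 0.000568; Haaland gives 1/√f = -1.8 log₁₀[5.85e-05+0.000215] = 6.413, so f = 0.02431.
ΔP = f(L/D_h)(ρV²/2) = 0.02431·3.7/0.2464·8155 = 2978 Pa.

ΔP ≈ 2980 Pa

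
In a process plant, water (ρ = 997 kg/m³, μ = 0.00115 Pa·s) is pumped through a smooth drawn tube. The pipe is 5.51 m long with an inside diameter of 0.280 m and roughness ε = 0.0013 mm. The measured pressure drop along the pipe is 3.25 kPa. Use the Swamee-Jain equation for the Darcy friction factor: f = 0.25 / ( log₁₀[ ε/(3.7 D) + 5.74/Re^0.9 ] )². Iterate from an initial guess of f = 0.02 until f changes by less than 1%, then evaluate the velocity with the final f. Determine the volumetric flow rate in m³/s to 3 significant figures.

Q ≈ 0.335 m³/s

Rearranging Darcy-Weisbach: V = √(2·ΔP·D/(f·L·ρ)). With ε/D = 1.3e-06/0.28 = 4.64e-06, iterate starting from f = 0.02:
  f = 0.02 → V = √(2·3250·0.28/(0.02·5.51·997)) = 4.07 m/s; Re = ρVD/μ = 9.88e+05; f → 0.01175
  f = 0.01175 → V = 5.311 m/s; Re = 1.289e+06; f → 0.01126
  f = 0.01126 → V = 5.424 m/s; Re = 1.317e+06; f → 0.01123
Converged (Δf/f < 1%). With the final f = 0.01123: V = √(2·3250·0.28/(0.01123·5.51·997)) = 5.432 m/s.
Q = V·A = 5.432·(π/4·0.28²) = 0.3345 m³/s = 0.335 m³/s.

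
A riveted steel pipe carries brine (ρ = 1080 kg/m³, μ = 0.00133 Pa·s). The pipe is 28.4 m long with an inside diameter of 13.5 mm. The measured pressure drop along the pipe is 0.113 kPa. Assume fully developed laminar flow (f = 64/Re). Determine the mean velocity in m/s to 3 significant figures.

V ≈ 0.0170 m/s

For laminar flow, f = 64/Re with Re = ρVD/μ, so Darcy-Weisbach reduces to ΔP = 32μLV/D². Solving for V: V = ΔP·D²/(32μL) = 113·(0.0135)²/(32·0.00133·28.4) = 0.01704 m/s.
Check: Re = ρVD/μ = 1080·0.01704·0.0135/0.00133 = 186.8 < 2300, so the laminar assumption holds.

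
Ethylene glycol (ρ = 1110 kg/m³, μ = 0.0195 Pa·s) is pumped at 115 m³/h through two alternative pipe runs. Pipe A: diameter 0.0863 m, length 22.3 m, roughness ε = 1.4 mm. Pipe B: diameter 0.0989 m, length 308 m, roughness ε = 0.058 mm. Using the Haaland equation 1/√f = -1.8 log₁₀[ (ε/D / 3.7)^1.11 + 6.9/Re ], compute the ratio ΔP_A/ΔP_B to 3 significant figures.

Pipe A: V = Q/A = 0.03194/0.005849 = 5.461 m/s; Re = 2.683e+04; ε/D = 0.0162; Haaland → f = 0.0466; ΔP_A = f(L/D)(ρV²/2) = 1.993e+05 Pa.
Pipe B: V = Q/A = 0.03194/0.007682 = 4.158 m/s; Re = 2.341e+04; ε/D = 0.000586; Haaland → f = 0.02594; ΔP_B = f(L/D)(ρV²/2) = 7.752e+05 Pa.
ΔP_A/ΔP_B = 1.993e+05/7.752e+05 = 0.257.

ΔP_A/ΔP_B ≈ 0.257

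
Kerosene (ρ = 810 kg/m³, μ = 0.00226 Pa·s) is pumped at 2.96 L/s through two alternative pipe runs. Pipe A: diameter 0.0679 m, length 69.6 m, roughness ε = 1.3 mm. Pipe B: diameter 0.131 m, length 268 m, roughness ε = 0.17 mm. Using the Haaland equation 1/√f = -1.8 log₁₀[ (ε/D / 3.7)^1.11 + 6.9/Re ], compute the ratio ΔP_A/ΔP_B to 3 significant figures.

ΔP_A/ΔP_B ≈ 10.7

Pipe A: V = Q/A = 0.00296/0.003621 = 0.8175 m/s; Re = 1.989e+04; ε/D = 0.0191; Haaland → f = 0.04984; ΔP_A = f(L/D)(ρV²/2) = 1.383e+04 Pa.
Pipe B: V = Q/A = 0.00296/0.01348 = 0.2196 m/s; Re = 1.031e+04; ε/D = 0.0013; Haaland → f = 0.03235; ΔP_B = f(L/D)(ρV²/2) = 1293 Pa.
ΔP_A/ΔP_B = 1.383e+04/1293 = 10.7.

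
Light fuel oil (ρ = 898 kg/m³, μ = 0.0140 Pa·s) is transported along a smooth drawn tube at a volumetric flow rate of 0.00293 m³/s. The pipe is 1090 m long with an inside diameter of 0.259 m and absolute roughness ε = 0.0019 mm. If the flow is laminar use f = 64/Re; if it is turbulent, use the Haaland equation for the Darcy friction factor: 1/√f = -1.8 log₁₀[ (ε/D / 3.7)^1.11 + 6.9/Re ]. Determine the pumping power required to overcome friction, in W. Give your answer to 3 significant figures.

P ≈ 1.19 W

Cross-sectional area A = πD²/4 = π(0.259)²/4 = 0.05269 m²; mean velocity V = Q/A = 0.00293/0.05269 = 0.05561 m/s.
Reynolds number Re = ρVD/μ = 898 · 0.05561 · 0.259 / 0.014 = 923.9.
Re < 2300 → laminar flow, so f = 64/Re = 64/923.9 = 0.06927 (the turbulent correlation is not needed).
Darcy-Weisbach: ΔP = f(L/D)(ρV²/2) = 0.06927·(1090/0.259)·(898·0.05561²/2) = 0.06927·4208·1.389 = 404.8 Pa.
Pumping power P = QΔP = 0.00293·404.8 = 1.186 W = 1.19 W.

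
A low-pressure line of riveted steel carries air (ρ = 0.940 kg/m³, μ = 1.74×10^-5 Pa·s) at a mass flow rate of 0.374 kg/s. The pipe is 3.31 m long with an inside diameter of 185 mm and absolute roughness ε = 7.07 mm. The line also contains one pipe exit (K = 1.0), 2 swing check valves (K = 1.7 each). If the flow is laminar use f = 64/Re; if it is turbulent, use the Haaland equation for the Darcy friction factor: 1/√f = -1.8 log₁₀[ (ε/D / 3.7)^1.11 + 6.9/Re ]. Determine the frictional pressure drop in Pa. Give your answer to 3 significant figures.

A = πD²/4 = π(0.185)²/4 = 0.02688 m²; mean velocity V = ṁ/(ρA) = 0.374/(0.94 · 0.02688) = 14.8 m/s.
Reynolds number Re = ρVD/μ = 0.94 · 14.8 · 0.185 / 1.74e-05 = 1.479e+05.
Re > 4000 → turbulent. Relative roughness ε/D = 0.00707/0.185 = 0.0382. Haaland: 1/√f = -1.8 log₁₀[(0.0382/3.7)^1.11 + 6.9/1.479e+05] = -1.8 log₁₀[0.00625 + 4.66e-05] = 3.962, so f = 0.0637.
Total minor-loss coefficient ΣK = 1·1 + 2·1.7 = 4.4.
ΔP = [f·L/D + ΣK]·(ρV²/2) = [0.0637·3.31/0.185 + 4.4]·(0.94·14.8²/2) = [1.14 + 4.4]·103 = 570.4 Pa.

ΔP ≈ 570 Pa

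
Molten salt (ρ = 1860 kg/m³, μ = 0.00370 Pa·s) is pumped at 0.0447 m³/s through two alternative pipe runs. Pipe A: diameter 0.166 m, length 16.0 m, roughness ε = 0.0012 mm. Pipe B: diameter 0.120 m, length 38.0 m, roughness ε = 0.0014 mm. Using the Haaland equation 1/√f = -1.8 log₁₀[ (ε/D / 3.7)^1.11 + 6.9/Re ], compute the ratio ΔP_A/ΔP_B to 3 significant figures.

Pipe A: V = Q/A = 0.0447/0.02164 = 2.065 m/s; Re = 1.724e+05; ε/D = 7.23e-06; Haaland → f = 0.016; ΔP_A = f(L/D)(ρV²/2) = 6117 Pa.
Pipe B: V = Q/A = 0.0447/0.01131 = 3.952 m/s; Re = 2.384e+05; ε/D = 1.17e-05; Haaland → f = 0.01506; ΔP_B = f(L/D)(ρV²/2) = 6.929e+04 Pa.
ΔP_A/ΔP_B = 6117/6.929e+04 = 0.0883.

ΔP_A/ΔP_B ≈ 0.0883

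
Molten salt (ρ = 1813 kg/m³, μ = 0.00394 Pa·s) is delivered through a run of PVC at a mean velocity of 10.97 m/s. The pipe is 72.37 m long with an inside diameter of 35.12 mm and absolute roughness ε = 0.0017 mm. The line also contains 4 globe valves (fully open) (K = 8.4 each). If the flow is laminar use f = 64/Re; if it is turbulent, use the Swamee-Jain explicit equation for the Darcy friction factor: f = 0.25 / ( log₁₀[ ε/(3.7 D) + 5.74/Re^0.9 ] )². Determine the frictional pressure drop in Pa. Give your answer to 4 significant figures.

Reynolds number Re = ρVD/μ = 1813 · 10.97 · 0.03512 / 0.00394 = 1.773e+05.
Re > 4000 → turbulent. Relative roughness ε/D = 1.7e-06/0.03512 = 4.84e-05. Swamee-Jain: f = 0.25/(log₁₀[4.84e-05/3.7 + 5.74/1.773e+05^0.9])² = 0.25/(log₁₀[1.31e-05 + 0.000108])² = 0.25/(-3.915)² = 0.01631.
Total minor-loss coefficient ΣK = 4·8.4 = 33.6.
ΔP = [f·L/D + ΣK]·(ρV²/2) = [0.01631·72.37/0.03512 + 33.6]·(1813·10.97²/2) = [33.6 + 33.6]·1.091e+05 = 7.331e+06 Pa.

ΔP ≈ 7331000 Pa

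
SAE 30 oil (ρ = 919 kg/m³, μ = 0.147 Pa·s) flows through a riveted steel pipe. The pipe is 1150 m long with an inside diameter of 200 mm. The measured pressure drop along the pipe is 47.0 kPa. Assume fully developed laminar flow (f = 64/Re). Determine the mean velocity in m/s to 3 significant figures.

V ≈ 0.348 m/s

For laminar flow, f = 64/Re with Re = ρVD/μ, so Darcy-Weisbach reduces to ΔP = 32μLV/D². Solving for V: V = ΔP·D²/(32μL) = 4.7e+04·(0.2)²/(32·0.147·1150) = 0.3475 m/s.
Check: Re = ρVD/μ = 919·0.3475·0.2/0.147 = 434.5 < 2300, so the laminar assumption holds.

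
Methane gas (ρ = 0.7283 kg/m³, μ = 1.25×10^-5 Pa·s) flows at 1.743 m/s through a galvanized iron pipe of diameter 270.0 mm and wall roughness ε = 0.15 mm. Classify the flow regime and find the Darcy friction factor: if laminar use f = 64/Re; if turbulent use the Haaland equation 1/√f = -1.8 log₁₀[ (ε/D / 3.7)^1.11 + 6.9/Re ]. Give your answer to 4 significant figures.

Re = ρVD/μ = 0.7283·1.743·0.27/1.25e-05 = 2.742e+04.
Re > 4000 → turbulent. ε/D = 0.00015/0.27 = 0.000556; Haaland: 1/√f = -1.8 log₁₀[5.7e-05 + 0.000252] = 6.319, so f = 0.02504.

f ≈ 0.02504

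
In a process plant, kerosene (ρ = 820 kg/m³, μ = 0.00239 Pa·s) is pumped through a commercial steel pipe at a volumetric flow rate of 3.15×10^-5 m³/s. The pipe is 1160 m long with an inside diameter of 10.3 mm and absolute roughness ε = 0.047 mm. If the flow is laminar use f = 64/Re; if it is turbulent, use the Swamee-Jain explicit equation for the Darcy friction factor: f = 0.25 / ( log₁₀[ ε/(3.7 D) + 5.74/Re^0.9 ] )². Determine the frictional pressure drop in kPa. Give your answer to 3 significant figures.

Cross-sectional area A = πD²/4 = π(0.0103)²/4 = 8.332e-05 m²; mean velocity V = Q/A = 3.15e-05/8.332e-05 = 0.378 m/s.
Reynolds number Re = ρVD/μ = 820 · 0.378 · 0.0103 / 0.00239 = 1336.
Re < 2300 → laminar flow, so f = 64/Re = 64/1336 = 0.0479 (the turbulent correlation is not needed).
Darcy-Weisbach: ΔP = f(L/D)(ρV²/2) = 0.0479·(1160/0.0103)·(820·0.378²/2) = 0.0479·1.126e+05·58.6 = 3.161e+05 Pa.
ΔP = 3.161e+05 Pa = 316 kPa.

ΔP ≈ 316 kPa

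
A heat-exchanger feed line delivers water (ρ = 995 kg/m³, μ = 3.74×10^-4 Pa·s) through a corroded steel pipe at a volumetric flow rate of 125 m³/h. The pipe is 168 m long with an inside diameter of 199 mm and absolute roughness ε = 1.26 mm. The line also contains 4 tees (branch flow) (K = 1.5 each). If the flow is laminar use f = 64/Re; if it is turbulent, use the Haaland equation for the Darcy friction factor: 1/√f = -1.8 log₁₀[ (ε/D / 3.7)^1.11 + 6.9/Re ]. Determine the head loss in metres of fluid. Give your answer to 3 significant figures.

Q = 125 m³/h = 125/3600 = 0.03472 m³/s.
Cross-sectional area A = πD²/4 = π(0.199)²/4 = 0.0311 m²; mean velocity V = Q/A = 0.03472/0.0311 = 1.116 m/s.
Reynolds number Re = ρVD/μ = 995 · 1.116 · 0.199 / 0.000374 = 5.91e+05.
Re > 4000 → turbulent. Relative roughness ε/D = 0.00126/0.199 = 0.00633. Haaland: 1/√f = -1.8 log₁₀[(0.00633/3.7)^1.11 + 6.9/5.91e+05] = -1.8 log₁₀[0.000849 + 1.17e-05] = 5.517, so f = 0.03285.
Total minor-loss coefficient ΣK = 4·1.5 = 6.
ΔP = [f·L/D + ΣK]·(ρV²/2) = [0.03285·168/0.199 + 6]·(995·1.116²/2) = [27.73 + 6]·620 = 2.092e+04 Pa.
Head loss h_f = ΔP/(ρg) = 2.092e+04/(995·9.81) = 2.14 m.

h_f ≈ 2.14 m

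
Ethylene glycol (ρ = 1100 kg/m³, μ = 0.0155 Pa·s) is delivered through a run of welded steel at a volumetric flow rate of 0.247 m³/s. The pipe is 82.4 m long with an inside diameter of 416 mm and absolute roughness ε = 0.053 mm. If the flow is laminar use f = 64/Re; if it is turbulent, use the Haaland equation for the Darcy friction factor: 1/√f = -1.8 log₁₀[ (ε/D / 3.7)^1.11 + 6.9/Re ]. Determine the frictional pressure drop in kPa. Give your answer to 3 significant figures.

Cross-sectional area A = πD²/4 = π(0.416)²/4 = 0.1359 m²; mean velocity V = Q/A = 0.247/0.1359 = 1.817 m/s.
Reynolds number Re = ρVD/μ = 1100 · 1.817 · 0.416 / 0.0155 = 5.365e+04.
Re > 4000 → turbulent. Relative roughness ε/D = 5.3e-05/0.416 = 0.000127. Haaland: 1/√f = -1.8 log₁₀[(0.000127/3.7)^1.11 + 6.9/5.365e+04] = -1.8 log₁₀[1.11e-05 + 0.000129] = 6.938, so f = 0.02077.
Darcy-Weisbach: ΔP = f(L/D)(ρV²/2) = 0.02077·(82.4/0.416)·(1100·1.817²/2) = 0.02077·198.1·1816 = 7473 Pa.
ΔP = 7473 Pa = 7.47 kPa.

ΔP ≈ 7.47 kPa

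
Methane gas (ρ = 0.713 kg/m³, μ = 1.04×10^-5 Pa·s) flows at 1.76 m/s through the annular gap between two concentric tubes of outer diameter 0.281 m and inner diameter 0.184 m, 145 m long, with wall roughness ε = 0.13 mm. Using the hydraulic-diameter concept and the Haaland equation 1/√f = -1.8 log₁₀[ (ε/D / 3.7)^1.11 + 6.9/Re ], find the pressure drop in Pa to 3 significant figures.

Hydraulic diameter D_h = 4A/P = D_o - D_i = 0.281 - 0.184 = 0.097 m.
Re = ρVD_h/μ = 0.713·1.76·0.097/1.04e-05 = 1.17e+04.
ε/D_h = 0.00013/0.097 = 0.00134; Haaland gives 1/√f = -1.8 log₁₀[0.000152+0.00059] = 5.634, so f = 0.0315.
ΔP = f(L/D_h)(ρV²/2) = 0.0315·145/0.097·1.104 = 52 Pa.

ΔP ≈ 52.0 Pa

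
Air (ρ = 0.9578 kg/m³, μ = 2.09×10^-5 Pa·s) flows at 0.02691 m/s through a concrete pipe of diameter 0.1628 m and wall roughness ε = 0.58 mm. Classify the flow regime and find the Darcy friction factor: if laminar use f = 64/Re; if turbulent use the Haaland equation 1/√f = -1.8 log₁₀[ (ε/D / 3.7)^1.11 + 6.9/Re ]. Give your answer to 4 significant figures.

f ≈ 0.3188

Re = ρVD/μ = 0.9578·0.02691·0.1628/2.09e-05 = 200.8.
Re < 2300 → laminar, so f = 64/Re = 0.3188 (roughness is irrelevant in laminar flow).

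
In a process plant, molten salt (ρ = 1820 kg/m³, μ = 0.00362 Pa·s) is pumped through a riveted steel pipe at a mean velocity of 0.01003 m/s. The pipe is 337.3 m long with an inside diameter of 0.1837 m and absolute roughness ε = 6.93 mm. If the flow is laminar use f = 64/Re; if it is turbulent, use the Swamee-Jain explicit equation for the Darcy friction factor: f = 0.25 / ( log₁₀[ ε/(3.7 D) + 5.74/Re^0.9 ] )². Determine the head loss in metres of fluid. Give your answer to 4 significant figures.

h_f ≈ 6.505×10^-4 m

Reynolds number Re = ρVD/μ = 1820 · 0.01003 · 0.1837 / 0.00362 = 926.3.
Re < 2300 → laminar flow, so f = 64/Re = 64/926.3 = 0.06909 (the turbulent correlation is not needed).
Darcy-Weisbach: ΔP = f(L/D)(ρV²/2) = 0.06909·(337.3/0.1837)·(1820·0.01003²/2) = 0.06909·1836·0.09155 = 11.61 Pa.
Head loss h_f = ΔP/(ρg) = 11.61/(1820·9.81) = 6.505×10^-4 m.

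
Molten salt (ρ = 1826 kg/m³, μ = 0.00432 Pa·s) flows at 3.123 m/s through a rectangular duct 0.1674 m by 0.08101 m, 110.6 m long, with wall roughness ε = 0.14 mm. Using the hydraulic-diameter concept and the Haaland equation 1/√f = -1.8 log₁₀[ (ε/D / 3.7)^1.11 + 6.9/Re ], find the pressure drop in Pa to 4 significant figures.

ΔP ≈ 201600 Pa

Hydraulic diameter D_h = 4A/P = 4·(0.1674·0.08101)/(2·(0.1674+0.08101)) = 0.05424/0.4968 = 0.1092 m.
Re = ρVD_h/μ = 1826·3.123·0.1092/0.00432 = 1.441e+05.
ε/D_h = 0.00014/0.1092 = 0.00128; Haaland gives 1/√f = -1.8 log₁₀[0.000144+4.79e-05] = 6.69, so f = 0.02235.
ΔP = f(L/D_h)(ρV²/2) = 0.02235·110.6/0.1092·8905 = 2.016e+05 Pa.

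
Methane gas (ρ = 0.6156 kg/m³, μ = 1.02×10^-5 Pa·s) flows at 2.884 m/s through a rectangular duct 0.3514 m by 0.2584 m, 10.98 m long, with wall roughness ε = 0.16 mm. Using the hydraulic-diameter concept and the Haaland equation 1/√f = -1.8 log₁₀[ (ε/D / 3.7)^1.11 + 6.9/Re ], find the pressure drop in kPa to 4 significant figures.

Hydraulic diameter D_h = 4A/P = 4·(0.3514·0.2584)/(2·(0.3514+0.2584)) = 0.3632/1.22 = 0.2978 m.
Re = ρVD_h/μ = 0.6156·2.884·0.2978/1.02e-05 = 5.184e+04.
ε/D_h = 0.00016/0.2978 = 0.000537; Haaland gives 1/√f = -1.8 log₁₀[5.49e-05+0.000133] = 6.706, so f = 0.02223.
ΔP = f(L/D_h)(ρV²/2) = 0.02223·10.98/0.2978·2.56 = 2.099 Pa.
ΔP = 0.002099 kPa.

ΔP ≈ 0.002099 kPa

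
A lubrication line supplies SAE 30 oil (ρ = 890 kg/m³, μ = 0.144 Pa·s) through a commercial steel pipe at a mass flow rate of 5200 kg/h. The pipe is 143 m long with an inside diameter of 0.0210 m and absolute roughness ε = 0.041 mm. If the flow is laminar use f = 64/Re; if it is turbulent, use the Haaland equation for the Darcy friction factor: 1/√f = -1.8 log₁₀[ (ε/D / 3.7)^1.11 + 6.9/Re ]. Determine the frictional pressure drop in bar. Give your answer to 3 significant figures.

ṁ = 5200 kg/h = 5200/3600 = 1.444 kg/s.
A = πD²/4 = π(0.021)²/4 = 0.0003464 m²; mean velocity V = ṁ/(ρA) = 1.444/(890 · 0.0003464) = 4.686 m/s.
Reynolds number Re = ρVD/μ = 890 · 4.686 · 0.021 / 0.144 = 608.2.
Re < 2300 → laminar flow, so f = 64/Re = 64/608.2 = 0.1052 (the turbulent correlation is not needed).
Darcy-Weisbach: ΔP = f(L/D)(ρV²/2) = 0.1052·(143/0.021)·(890·4.686²/2) = 0.1052·6810·9771 = 7.002e+06 Pa.
ΔP = 7.002e+06 Pa = 70.0 bar.

ΔP ≈ 70.0 bar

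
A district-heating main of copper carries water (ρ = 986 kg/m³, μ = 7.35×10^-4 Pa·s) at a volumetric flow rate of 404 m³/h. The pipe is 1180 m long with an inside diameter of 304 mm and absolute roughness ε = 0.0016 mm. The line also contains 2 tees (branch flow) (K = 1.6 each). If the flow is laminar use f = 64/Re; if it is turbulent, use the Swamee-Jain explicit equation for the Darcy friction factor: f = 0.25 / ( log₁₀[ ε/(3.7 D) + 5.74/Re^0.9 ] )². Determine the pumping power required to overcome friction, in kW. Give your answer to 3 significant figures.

Q = 404 m³/h = 404/3600 = 0.1122 m³/s.
Cross-sectional area A = πD²/4 = π(0.304)²/4 = 0.07258 m²; mean velocity V = Q/A = 0.1122/0.07258 = 1.546 m/s.
Reynolds number Re = ρVD/μ = 986 · 1.546 · 0.304 / 0.000735 = 6.305e+05.
Re > 4000 → turbulent. Relative roughness ε/D = 1.6e-06/0.304 = 5.26e-06. Swamee-Jain: f = 0.25/(log₁₀[5.26e-06/3.7 + 5.74/6.305e+05^0.9])² = 0.25/(log₁₀[1.42e-06 + 3.46e-05])² = 0.25/(-4.443)² = 0.01266.
Total minor-loss coefficient ΣK = 2·1.6 = 3.2.
ΔP = [f·L/D + ΣK]·(ρV²/2) = [0.01266·1180/0.304 + 3.2]·(986·1.546²/2) = [49.15 + 3.2]·1179 = 6.17e+04 Pa.
Pumping power P = QΔP = 0.1122·6.17e+04 = 6924 W = 6.92 kW.

P ≈ 6.92 kW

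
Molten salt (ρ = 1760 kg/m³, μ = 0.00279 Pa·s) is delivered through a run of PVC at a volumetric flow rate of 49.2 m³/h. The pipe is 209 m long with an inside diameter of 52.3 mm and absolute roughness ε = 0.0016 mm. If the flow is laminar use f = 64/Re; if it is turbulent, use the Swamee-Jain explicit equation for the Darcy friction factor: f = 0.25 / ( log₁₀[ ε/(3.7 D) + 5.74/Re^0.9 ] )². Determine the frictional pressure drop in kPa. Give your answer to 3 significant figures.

Q = 49.2 m³/h = 49.2/3600 = 0.01367 m³/s.
Cross-sectional area A = πD²/4 = π(0.0523)²/4 = 0.002148 m²; mean velocity V = Q/A = 0.01367/0.002148 = 6.362 m/s.
Reynolds number Re = ρVD/μ = 1760 · 6.362 · 0.0523 / 0.00279 = 2.099e+05.
Re > 4000 → turbulent. Relative roughness ε/D = 1.6e-06/0.0523 = 3.06e-05. Swamee-Jain: f = 0.25/(log₁₀[3.06e-05/3.7 + 5.74/2.099e+05^0.9])² = 0.25/(log₁₀[8.27e-06 + 9.31e-05])² = 0.25/(-3.994)² = 0.01567.
Darcy-Weisbach: ΔP = f(L/D)(ρV²/2) = 0.01567·(209/0.0523)·(1760·6.362²/2) = 0.01567·3996·3.561e+04 = 2.231e+06 Pa.
ΔP = 2.231e+06 Pa = 2230 kPa.

ΔP ≈ 2230 kPa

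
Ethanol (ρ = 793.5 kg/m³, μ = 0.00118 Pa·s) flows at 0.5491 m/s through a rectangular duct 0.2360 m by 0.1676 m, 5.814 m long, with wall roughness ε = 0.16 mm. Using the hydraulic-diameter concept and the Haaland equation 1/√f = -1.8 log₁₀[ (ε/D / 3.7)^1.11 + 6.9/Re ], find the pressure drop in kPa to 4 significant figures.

Hydraulic diameter D_h = 4A/P = 4·(0.236·0.1676)/(2·(0.236+0.1676)) = 0.1582/0.8072 = 0.196 m.
Re = ρVD_h/μ = 793.5·0.5491·0.196/0.00118 = 7.237e+04.
ε/D_h = 0.00016/0.196 = 0.000816; Haaland gives 1/√f = -1.8 log₁₀[8.74e-05+9.53e-05] = 6.729, so f = 0.02209.
ΔP = f(L/D_h)(ρV²/2) = 0.02209·5.814/0.196·119.6 = 78.37 Pa.
ΔP = 0.07837 kPa.

ΔP ≈ 0.07837 kPa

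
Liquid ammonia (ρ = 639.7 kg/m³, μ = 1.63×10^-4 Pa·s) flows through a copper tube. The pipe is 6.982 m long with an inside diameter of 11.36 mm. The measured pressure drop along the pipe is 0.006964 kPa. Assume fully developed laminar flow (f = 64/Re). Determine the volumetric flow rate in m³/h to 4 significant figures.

For laminar flow, f = 64/Re with Re = ρVD/μ, so Darcy-Weisbach reduces to ΔP = 32μLV/D². Solving for V: V = ΔP·D²/(32μL) = 6.964·(0.01136)²/(32·0.000163·6.982) = 0.02468 m/s.
Check: Re = ρVD/μ = 639.7·0.02468·0.01136/0.000163 = 1100 < 2300, so the laminar assumption holds.
Q = V·A = 0.02468·(π/4·0.01136²) = 2.501e-06 m³/s = 0.009004 m³/h.

Q ≈ 0.009004 m³/h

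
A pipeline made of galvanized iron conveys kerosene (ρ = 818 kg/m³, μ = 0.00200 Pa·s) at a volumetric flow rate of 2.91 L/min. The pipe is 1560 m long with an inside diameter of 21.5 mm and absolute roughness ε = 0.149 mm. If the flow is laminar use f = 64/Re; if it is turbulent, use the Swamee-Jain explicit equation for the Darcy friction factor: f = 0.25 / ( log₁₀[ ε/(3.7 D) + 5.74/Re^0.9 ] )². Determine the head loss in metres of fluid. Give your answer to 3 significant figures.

Q = 2.91 L/min = 2.91/60000 = 4.85e-05 m³/s.
Cross-sectional area A = πD²/4 = π(0.0215)²/4 = 0.0003631 m²; mean velocity V = Q/A = 4.85e-05/0.0003631 = 0.1336 m/s.
Reynolds number Re = ρVD/μ = 818 · 0.1336 · 0.0215 / 0.002 = 1175.
Re < 2300 → laminar flow, so f = 64/Re = 64/1175 = 0.05448 (the turbulent correlation is not needed).
Darcy-Weisbach: ΔP = f(L/D)(ρV²/2) = 0.05448·(1560/0.0215)·(818·0.1336²/2) = 0.05448·7.256e+04·7.299 = 2.885e+04 Pa.
Head loss h_f = ΔP/(ρg) = 2.885e+04/(818·9.81) = 3.60 m.

h_f ≈ 3.60 m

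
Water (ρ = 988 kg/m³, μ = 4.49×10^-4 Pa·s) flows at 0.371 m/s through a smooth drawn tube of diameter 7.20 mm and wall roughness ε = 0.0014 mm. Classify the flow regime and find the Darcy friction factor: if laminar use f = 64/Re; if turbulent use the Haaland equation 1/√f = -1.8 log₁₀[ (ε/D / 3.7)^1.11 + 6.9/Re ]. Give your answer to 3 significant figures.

Re = ρVD/μ = 988·0.371·0.0072/0.000449 = 5878.
Re > 4000 → turbulent. ε/D = 1.4e-06/0.0072 = 0.000194; Haaland: 1/√f = -1.8 log₁₀[1.78e-05 + 0.00117] = 5.263, so f = 0.0361.

f ≈ 0.0361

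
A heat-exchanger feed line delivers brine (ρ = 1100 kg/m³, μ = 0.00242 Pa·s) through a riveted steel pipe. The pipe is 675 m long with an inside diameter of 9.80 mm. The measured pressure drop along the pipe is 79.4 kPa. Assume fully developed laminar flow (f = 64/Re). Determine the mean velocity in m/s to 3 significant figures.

For laminar flow, f = 64/Re with Re = ρVD/μ, so Darcy-Weisbach reduces to ΔP = 32μLV/D². Solving for V: V = ΔP·D²/(32μL) = 7.94e+04·(0.0098)²/(32·0.00242·675) = 0.1459 m/s.
Check: Re = ρVD/μ = 1100·0.1459·0.0098/0.00242 = 649.8 < 2300, so the laminar assumption holds.

V ≈ 0.146 m/s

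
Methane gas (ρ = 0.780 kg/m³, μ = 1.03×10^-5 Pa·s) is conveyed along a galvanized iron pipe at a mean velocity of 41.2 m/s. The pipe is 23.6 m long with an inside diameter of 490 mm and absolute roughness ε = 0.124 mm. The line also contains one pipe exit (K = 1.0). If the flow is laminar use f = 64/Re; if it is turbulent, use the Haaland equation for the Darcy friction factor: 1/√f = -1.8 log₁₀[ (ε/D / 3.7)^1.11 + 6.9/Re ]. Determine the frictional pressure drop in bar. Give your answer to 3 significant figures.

ΔP ≈ 0.0114 bar

Reynolds number Re = ρVD/μ = 0.78 · 41.2 · 0.49 / 1.03e-05 = 1.529e+06.
Re > 4000 → turbulent. Relative roughness ε/D = 0.000124/0.49 = 0.000253. Haaland: 1/√f = -1.8 log₁₀[(0.000253/3.7)^1.11 + 6.9/1.529e+06] = -1.8 log₁₀[2.38e-05 + 4.51e-06] = 8.186, so f = 0.01492.
Total minor-loss coefficient ΣK = 1·1 = 1.
ΔP = [f·L/D + ΣK]·(ρV²/2) = [0.01492·23.6/0.49 + 1]·(0.78·41.2²/2) = [0.7187 + 1]·662 = 1138 Pa.
ΔP = 1138 Pa = 0.0114 bar.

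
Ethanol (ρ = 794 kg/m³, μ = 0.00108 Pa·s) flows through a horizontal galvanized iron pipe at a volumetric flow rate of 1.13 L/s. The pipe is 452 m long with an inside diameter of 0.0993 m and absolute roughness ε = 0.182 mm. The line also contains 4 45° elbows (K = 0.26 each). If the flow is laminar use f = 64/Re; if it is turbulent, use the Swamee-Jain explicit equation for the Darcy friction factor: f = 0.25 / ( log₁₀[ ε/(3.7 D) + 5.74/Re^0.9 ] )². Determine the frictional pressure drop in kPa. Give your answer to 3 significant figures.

ΔP ≈ 1.30 kPa

Q = 1.13 L/s = 1.13/1000 = 0.00113 m³/s.
Cross-sectional area A = πD²/4 = π(0.0993)²/4 = 0.007744 m²; mean velocity V = Q/A = 0.00113/0.007744 = 0.1459 m/s.
Reynolds number Re = ρVD/μ = 794 · 0.1459 · 0.0993 / 0.00108 = 1.065e+04.
Re > 4000 → turbulent. Relative roughness ε/D = 0.000182/0.0993 = 0.00183. Swamee-Jain: f = 0.25/(log₁₀[0.00183/3.7 + 5.74/1.065e+04^0.9])² = 0.25/(log₁₀[0.000495 + 0.00136])² = 0.25/(-2.731)² = 0.03352.
Total minor-loss coefficient ΣK = 4·0.26 = 1.04.
ΔP = [f·L/D + ΣK]·(ρV²/2) = [0.03352·452/0.0993 + 1.04]·(794·0.1459²/2) = [152.6 + 1.04]·8.452 = 1298 Pa.
ΔP = 1298 Pa = 1.30 kPa.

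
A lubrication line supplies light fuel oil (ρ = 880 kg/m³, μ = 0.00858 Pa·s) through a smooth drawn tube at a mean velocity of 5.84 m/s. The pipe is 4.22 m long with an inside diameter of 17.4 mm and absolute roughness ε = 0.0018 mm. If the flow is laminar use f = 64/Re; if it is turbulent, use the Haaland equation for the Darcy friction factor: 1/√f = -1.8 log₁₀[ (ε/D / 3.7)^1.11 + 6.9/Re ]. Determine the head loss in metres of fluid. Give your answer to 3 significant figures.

Reynolds number Re = ρVD/μ = 880 · 5.84 · 0.0174 / 0.00858 = 1.042e+04.
Re > 4000 → turbulent. Relative roughness ε/D = 1.8e-06/0.0174 = 0.000103. Haaland: 1/√f = -1.8 log₁₀[(0.000103/3.7)^1.11 + 6.9/1.042e+04] = -1.8 log₁₀[8.82e-06 + 0.000662] = 5.712, so f = 0.03065.
Darcy-Weisbach: ΔP = f(L/D)(ρV²/2) = 0.03065·(4.22/0.0174)·(880·5.84²/2) = 0.03065·242.5·1.501e+04 = 1.115e+05 Pa.
Head loss h_f = ΔP/(ρg) = 1.115e+05/(880·9.81) = 12.9 m.

h_f ≈ 12.9 m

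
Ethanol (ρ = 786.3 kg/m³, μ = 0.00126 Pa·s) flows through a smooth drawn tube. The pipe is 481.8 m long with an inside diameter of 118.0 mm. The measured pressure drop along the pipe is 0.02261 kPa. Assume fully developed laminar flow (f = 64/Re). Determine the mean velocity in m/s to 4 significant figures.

For laminar flow, f = 64/Re with Re = ρVD/μ, so Darcy-Weisbach reduces to ΔP = 32μLV/D². Solving for V: V = ΔP·D²/(32μL) = 22.61·(0.118)²/(32·0.00126·481.8) = 0.01621 m/s.
Check: Re = ρVD/μ = 786.3·0.01621·0.118/0.00126 = 1193 < 2300, so the laminar assumption holds.

V ≈ 0.01621 m/s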